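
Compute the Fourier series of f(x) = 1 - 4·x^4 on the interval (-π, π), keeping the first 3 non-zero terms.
(-192 + 32·π^2)·cos(x) + (12 - 8·π^2)·cos(2·x) - 4·π^4/5 + 1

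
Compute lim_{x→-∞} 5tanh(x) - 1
Evaluate the dominant behaviour as x → -∞; each term tends to a finite value or vanishes.
Limit = -6.

Final answer: -6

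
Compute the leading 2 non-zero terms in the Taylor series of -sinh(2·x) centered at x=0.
-4·x^3/3 - 2·x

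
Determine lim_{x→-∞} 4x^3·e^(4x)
This is a 0·∞ indeterminate form at x → -∞.
Rewrite the product as 4x^3 / e^(-4x) (an ∞/∞ form) and apply L'Hôpital, or use the standard hierarchy e^(4|x|) ≫ |x^3| as x → -∞.
The indeterminate product → 0, so the limit = 0.

Final answer: 0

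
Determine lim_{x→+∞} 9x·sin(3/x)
As x → +∞: let u = 3/x → 0⁺; then 9·x·sin(3/x) = 9·3·sin(u)/u → 9·3·1 = 27.
Limit = 27.

Final answer: 27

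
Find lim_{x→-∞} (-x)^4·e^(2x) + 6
The product is a 0·∞ indeterminate form at x → -∞.
Rewrite the product as (-x)^4 / e^(-2x) (an ∞/∞ form) and apply L'Hôpital, or use the standard hierarchy e^(2|x|) ≫ |(-x)^4| as x → -∞.
The indeterminate product → 0, so the limit = 6.

Final answer: 6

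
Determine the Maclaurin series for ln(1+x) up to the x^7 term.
x^7/7 - x^6/6 + x^5/5 - x^4/4 + x^3/3 - x^2/2 + x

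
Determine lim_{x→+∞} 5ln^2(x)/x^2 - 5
The quotient is an ∞/∞ indeterminate form as x → +∞.
The polynomial denominator x^2 dominates the logarithmic numerator (any positive power of x ≫ ln^2(x) as x → ∞), so the quotient → 0.
Adding the constant: 0 - 5 = -5. Limit = -5.

Final answer: -5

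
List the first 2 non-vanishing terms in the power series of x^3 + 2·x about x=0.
x^3 + 2·x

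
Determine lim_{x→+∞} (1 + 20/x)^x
As x → +∞: this is the defining limit (1 + 20/x)^x → e^20.
Limit = e^(20).

Final answer: e^(20)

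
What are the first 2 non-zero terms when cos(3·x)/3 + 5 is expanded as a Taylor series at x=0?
16/3 - 3·x^2/2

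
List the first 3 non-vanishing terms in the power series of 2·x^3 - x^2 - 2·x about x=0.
2·x^3 - x^2 - 2·x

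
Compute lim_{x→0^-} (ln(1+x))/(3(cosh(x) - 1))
Both numerator and denominator → 0 as x → 0^-; this is a 0/0 indeterminate form.
Expand each to leading order near x = 0: numerator ~ x, denominator ~ 3·x^2/2.
The limit of the ratio is -∞.

Final answer: -∞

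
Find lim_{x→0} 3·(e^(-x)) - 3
Direct substitution at x = 0 gives 0.

Final answer: 0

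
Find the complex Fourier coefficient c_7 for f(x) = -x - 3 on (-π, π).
Compute the real Fourier coefficients first: a_7 = 0, b_7 = -2/7.
Then c_7 = (a_7 − i·b_7)/2 = i/7.

Final answer: i/7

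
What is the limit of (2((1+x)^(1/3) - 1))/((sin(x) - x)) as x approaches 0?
Both numerator and denominator → 0 as x → 0; this is a 0/0 indeterminate form.
Expand each to leading order near x = 0: numerator ~ 2·x/3, denominator ~ -x^3/6.
The limit of the ratio is -∞.

Final answer: -∞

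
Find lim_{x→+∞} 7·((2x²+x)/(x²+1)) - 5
Evaluate the dominant behaviour as x → +∞; each term tends to a finite value or vanishes.
Limit = 9.

Final answer: 9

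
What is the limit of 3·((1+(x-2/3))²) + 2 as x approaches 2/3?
Direct substitution at x = 2/3 gives 5.

Final answer: 5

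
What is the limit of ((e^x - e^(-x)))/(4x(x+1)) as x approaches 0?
Both numerator and denominator → 0 as x → 0; this is a 0/0 indeterminate form.
Expand each to leading order near x = 0: numerator ~ 2·x, denominator ~ 4·x.
The limit of the ratio is 1/2.

Final answer: 1/2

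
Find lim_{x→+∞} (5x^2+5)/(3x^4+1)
This is an ∞/∞ indeterminate form as x → +∞.
Divide numerator and denominator by x^4 and let the lower-order terms vanish; the numerator's degree 2 is below the denominator's degree 4, so the quotient → 0.
Limit = 0.

Final answer: 0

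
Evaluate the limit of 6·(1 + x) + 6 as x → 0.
Direct substitution at x = 0 gives 12.

Final answer: 12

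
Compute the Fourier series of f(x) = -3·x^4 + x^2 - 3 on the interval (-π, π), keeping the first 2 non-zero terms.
(-148 + 24·π^2)·cos(x) - 3·π^4/5 - 3 + π^2/3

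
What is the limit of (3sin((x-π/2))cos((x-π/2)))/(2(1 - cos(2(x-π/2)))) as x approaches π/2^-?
Both numerator and denominator → 0 as x → π/2^-; this is a 0/0 indeterminate form.
Expand each to leading order near x = π/2: numerator ~ 3·(x - π/2), denominator ~ 4·(x - π/2)^2.
The limit of the ratio is -∞.

Final answer: -∞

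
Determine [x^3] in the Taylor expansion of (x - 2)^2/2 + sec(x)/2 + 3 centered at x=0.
Expand to order 3: (x - 2)^2/2 + sec(x)/2 + 3 = 3·x^2/4 - 2·x + 11/2 + O(x^4).
The coefficient of x^3 is 0.

Final answer: 0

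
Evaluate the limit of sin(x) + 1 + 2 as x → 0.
Direct substitution at x = 0 gives 3.

Final answer: 3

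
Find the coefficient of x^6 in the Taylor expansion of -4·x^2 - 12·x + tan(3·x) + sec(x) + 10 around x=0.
Expand to order 6: -4·x^2 - 12·x + tan(3·x) + sec(x) + 10 = 61·x^6/720 + 162·x^5/5 + 5·x^4/24 + 9·x^3 - 7·x^2/2 - 9·x + 11 + O(x^7).
The coefficient of x^6 is 61/720.

Final answer: 61/720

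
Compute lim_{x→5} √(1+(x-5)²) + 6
Direct substitution at x = 5 gives 7.

Final answer: 7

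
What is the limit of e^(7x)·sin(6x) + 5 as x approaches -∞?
Evaluate the dominant behaviour as x → -∞; each term tends to a finite value or vanishes.
Limit = 5.

Final answer: 5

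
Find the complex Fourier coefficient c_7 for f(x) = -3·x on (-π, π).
Compute the real Fourier coefficients first: a_7 = 0, b_7 = -6/7.
Then c_7 = (a_7 − i·b_7)/2 = 3·i/7.

Final answer: 3·i/7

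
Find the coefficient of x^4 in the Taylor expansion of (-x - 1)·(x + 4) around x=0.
Expand to order 4: (-x - 1)·(x + 4) = -x^2 - 5·x - 4 + O(x^5).
The coefficient of x^4 is 0.

Final answer: 0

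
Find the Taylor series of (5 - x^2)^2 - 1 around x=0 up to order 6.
x^4 - 10·x^2 + 24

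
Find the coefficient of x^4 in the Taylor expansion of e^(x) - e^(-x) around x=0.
Expand to order 4: e^(x) - e^(-x) = x^3/3 + 2·x + O(x^5).
The coefficient of x^4 is 0.

Final answer: 0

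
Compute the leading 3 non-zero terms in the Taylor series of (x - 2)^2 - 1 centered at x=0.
x^2 - 4·x + 3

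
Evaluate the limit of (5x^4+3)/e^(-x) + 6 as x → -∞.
The quotient is an ∞/∞ indeterminate form as x → -∞.
Compare growth rates of the dominant terms (exponentials ≫ polynomials ≫ logarithms), or apply L'Hôpital's rule; the quotient → 0.
Adding the constant: 0 + 6 = 6. Limit = 6.

Final answer: 6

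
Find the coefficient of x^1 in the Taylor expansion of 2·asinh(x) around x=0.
Expand to order 1: 2·asinh(x) = 2·x + O(x^2).
The coefficient of x^1 is 2.

Final answer: 2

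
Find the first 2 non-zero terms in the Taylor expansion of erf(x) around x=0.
-2·x^3/(3·√(π)) + 2·x/√(π)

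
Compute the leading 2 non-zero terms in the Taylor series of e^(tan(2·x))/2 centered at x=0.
x + 1/2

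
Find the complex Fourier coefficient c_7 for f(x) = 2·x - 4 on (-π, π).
Compute the real Fourier coefficients first: a_7 = 0, b_7 = 4/7.
Then c_7 = (a_7 − i·b_7)/2 = -2·i/7.

Final answer: -2·i/7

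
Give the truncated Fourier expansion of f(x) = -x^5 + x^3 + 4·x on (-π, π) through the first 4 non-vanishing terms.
(-244 - 2·π^4 + 42·π^2)·sin(x) + (-6·π^2 + 5 + π^4)·sin(2·x) + (-2·π^4/3 + 100/81 + 58·π^2/27)·sin(3·x) + (-9·π^2/8 - 101/64 + π^4/2)·sin(4·x)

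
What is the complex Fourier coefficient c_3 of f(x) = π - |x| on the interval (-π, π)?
Compute the real Fourier coefficients first: a_3 = 4/(9·π), b_3 = 0.
Then c_3 = (a_3 − i·b_3)/2 = 2/(9·π).

Final answer: 2/(9·π)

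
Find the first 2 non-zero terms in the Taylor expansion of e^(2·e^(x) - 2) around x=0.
2·x + 1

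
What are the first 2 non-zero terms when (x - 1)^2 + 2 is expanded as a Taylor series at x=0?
3 - 2·x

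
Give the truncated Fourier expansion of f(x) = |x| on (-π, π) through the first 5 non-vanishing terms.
-4·cos(x)/π - 4·cos(3·x)/(9·π) - 4·cos(5·x)/(25·π) - 4·cos(7·x)/(49·π) + π/2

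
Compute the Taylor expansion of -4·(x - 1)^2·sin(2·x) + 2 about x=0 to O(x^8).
-304·x^7/315 + 32·x^6/15 + 64·x^5/15 - 32·x^4/3 - 8·x^3/3 + 16·x^2 - 8·x + 2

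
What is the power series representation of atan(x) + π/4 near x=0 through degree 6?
x^5/5 - x^3/3 + x + π/4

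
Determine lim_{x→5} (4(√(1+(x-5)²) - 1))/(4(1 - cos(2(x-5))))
Both numerator and denominator → 0 as x → 5; this is a 0/0 indeterminate form.
Expand each to leading order near x = 5: numerator ~ 2·(x - 5)^2, denominator ~ 8·(x - 5)^2.
The limit of the ratio is 1/4.

Final answer: 1/4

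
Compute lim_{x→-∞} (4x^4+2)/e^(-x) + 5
The quotient is an ∞/∞ indeterminate form as x → -∞.
Compare growth rates of the dominant terms (exponentials ≫ polynomials ≫ logarithms), or apply L'Hôpital's rule; the quotient → 0.
Adding the constant: 0 + 5 = 5. Limit = 5.

Final answer: 5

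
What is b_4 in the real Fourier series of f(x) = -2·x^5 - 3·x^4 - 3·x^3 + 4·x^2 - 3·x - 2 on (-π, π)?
b_4 = (1/π) ∫_{-π}^{π} f(x)·sin(4x) dx.
Evaluate the integral (use parity and integration by parts as needed): b_4 = 45/32 + π^2/4 + π^4.

Final answer: 45/32 + π^2/4 + π^4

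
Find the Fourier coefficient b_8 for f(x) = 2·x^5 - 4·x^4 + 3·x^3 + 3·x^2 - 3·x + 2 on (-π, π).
b_8 = (1/π) ∫_{-π}^{π} f(x)·sin(8x) dx.
Evaluate the integral (use parity and integration by parts as needed): b_8 = -π^4/2 - 19·π^2/32 + 825/1024.

Final answer: -π^4/2 - 19·π^2/32 + 825/1024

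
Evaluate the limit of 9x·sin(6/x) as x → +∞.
As x → +∞: let u = 6/x → 0⁺; then 9·x·sin(6/x) = 9·6·sin(u)/u → 9·6·1 = 54.
Limit = 54.

Final answer: 54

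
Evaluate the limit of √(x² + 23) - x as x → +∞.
This is an ∞ − ∞ indeterminate form.
Multiply and divide by the conjugate √(x²+23) + x; the x² terms cancel, leaving 23/(√(x²+23)+x) → 0.
Limit = 0.

Final answer: 0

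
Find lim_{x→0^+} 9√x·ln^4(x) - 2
The product is a 0·∞ indeterminate form at x → 0⁺.
Rewrite the product as 9·ln^4(x) / x^(-1/2) and apply L'Hôpital, or use the standard hierarchy x^(-1/2) ≫ |ln x|^4 as x → 0⁺.
The indeterminate product → 0, so the limit = -2.

Final answer: -2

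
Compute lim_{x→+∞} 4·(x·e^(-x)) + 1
Evaluate the dominant behaviour as x → +∞; each term tends to a finite value or vanishes.
Limit = 1.

Final answer: 1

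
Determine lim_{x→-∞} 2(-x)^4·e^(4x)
This is a 0·∞ indeterminate form at x → -∞.
Rewrite the product as 2(-x)^4 / e^(-4x) (an ∞/∞ form) and apply L'Hôpital, or use the standard hierarchy e^(4|x|) ≫ |(-x)^4| as x → -∞.
The indeterminate product → 0, so the limit = 0.

Final answer: 0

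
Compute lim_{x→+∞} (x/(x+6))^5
As x → +∞: x/(x+6) = 1/(1 + 6/x) → 1, and the 5th power of a limit-1 base also → 1.
Limit = 1.

Final answer: 1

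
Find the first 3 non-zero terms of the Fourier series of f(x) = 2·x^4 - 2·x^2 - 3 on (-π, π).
(104 - 16·π^2)·cos(x) + (-8 + 4·π^2)·cos(2·x) - 2·π^2/3 - 3 + 2·π^4/5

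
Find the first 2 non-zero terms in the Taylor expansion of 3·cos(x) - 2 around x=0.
1 - 3·x^2/2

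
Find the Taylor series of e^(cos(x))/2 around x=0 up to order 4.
e·x^4/12 - e·x^2/4 + e/2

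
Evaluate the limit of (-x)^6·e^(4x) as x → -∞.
This is a 0·∞ indeterminate form at x → -∞.
Rewrite the product as (-x)^6 / e^(-4x) (an ∞/∞ form) and apply L'Hôpital, or use the standard hierarchy e^(4|x|) ≫ |(-x)^6| as x → -∞.
The indeterminate product → 0, so the limit = 0.

Final answer: 0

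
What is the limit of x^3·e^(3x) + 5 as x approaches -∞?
The product is a 0·∞ indeterminate form at x → -∞.
Rewrite the product as x^3 / e^(-3x) (an ∞/∞ form) and apply L'Hôpital, or use the standard hierarchy e^(3|x|) ≫ |x^3| as x → -∞.
The indeterminate product → 0, so the limit = 5.

Final answer: 5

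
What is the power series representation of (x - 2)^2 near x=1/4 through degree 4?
49/16 - 7·(x - 1/4)/2 + (x - 1/4)^2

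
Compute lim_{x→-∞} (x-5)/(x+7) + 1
Evaluate the dominant behaviour as x → -∞; each term tends to a finite value or vanishes.
Limit = 2.

Final answer: 2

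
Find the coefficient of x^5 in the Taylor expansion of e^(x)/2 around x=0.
Expand to order 5: e^(x)/2 = x^5/240 + x^4/48 + x^3/12 + x^2/4 + x/2 + 1/2 + O(x^6).
The coefficient of x^5 is 1/240.

Final answer: 1/240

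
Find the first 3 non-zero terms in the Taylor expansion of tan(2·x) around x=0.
64·x^5/15 + 8·x^3/3 + 2·x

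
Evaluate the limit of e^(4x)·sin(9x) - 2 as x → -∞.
Evaluate the dominant behaviour as x → -∞; each term tends to a finite value or vanishes.
Limit = -2.

Final answer: -2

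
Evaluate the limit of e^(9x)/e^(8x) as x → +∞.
This is an ∞/∞ indeterminate form as x → +∞.
Rewrite e^(9x)/e^(8x) = e^((9−8)x) = e^(x); the exponent coefficient is 1 > 0 so e^(x) → ∞.
Limit = ∞.

Final answer: ∞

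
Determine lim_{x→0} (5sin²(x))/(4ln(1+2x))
Both numerator and denominator → 0 as x → 0; this is a 0/0 indeterminate form.
Expand each to leading order near x = 0: numerator ~ 5·x^2, denominator ~ 8·x.
The limit of the ratio is 0.

Final answer: 0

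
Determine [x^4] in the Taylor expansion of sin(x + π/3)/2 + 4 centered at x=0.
Expand to order 4: sin(x + π/3)/2 + 4 = √(3)·x^4/96 - x^3/24 - √(3)·x^2/8 + x/4 + √(3)/4 + 4 + O(x^5).
The coefficient of x^4 is √(3)/96.

Final answer: √(3)/96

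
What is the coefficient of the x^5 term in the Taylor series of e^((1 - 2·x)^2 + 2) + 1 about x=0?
-416·e^(3)/5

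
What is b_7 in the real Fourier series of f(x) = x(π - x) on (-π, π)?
b_7 = (1/π) ∫_{-π}^{π} f(x)·sin(7x) dx.
Evaluate the integral (use parity and integration by parts as needed): b_7 = 2·π/7.

Final answer: 2·π/7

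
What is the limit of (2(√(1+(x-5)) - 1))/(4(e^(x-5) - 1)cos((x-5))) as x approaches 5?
Both numerator and denominator → 0 as x → 5; this is a 0/0 indeterminate form.
Expand each to leading order near x = 5: numerator ~ (x - 5), denominator ~ 4·(x - 5).
The limit of the ratio is 1/4.

Final answer: 1/4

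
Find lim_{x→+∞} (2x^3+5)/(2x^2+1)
This is an ∞/∞ indeterminate form as x → +∞.
Divide numerator and denominator by x^3 and let the lower-order terms vanish; the numerator's degree 3 exceeds the denominator's degree 2, so the quotient diverges.
Limit = ∞.

Final answer: ∞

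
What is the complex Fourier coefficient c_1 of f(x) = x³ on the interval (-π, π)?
Compute the real Fourier coefficients first: a_1 = 0, b_1 = -12 + 2·π^2.
Then c_1 = (a_1 − i·b_1)/2 = -i·π^2 + 6·i.

Final answer: -i·π^2 + 6·i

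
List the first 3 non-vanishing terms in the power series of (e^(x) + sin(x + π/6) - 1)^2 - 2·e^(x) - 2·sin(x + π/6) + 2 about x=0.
x^2·(-1/4 + (√(3) + 2)^2/4) + x·(-1 - √(3)/2) - 3/4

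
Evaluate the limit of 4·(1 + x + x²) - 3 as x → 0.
Direct substitution at x = 0 gives 1.

Final answer: 1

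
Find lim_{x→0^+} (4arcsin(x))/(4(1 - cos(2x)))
Both numerator and denominator → 0 as x → 0^+; this is a 0/0 indeterminate form.
Expand each to leading order near x = 0: numerator ~ 4·x, denominator ~ 8·x^2.
The limit of the ratio is ∞.

Final answer: ∞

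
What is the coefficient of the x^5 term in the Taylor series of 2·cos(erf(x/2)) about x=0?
Expand to order 5: 2·cos(erf(x/2)) = x^4·(1/(12·π^2) + 1/(6·π)) - x^2/π + 2 + O(x^6).
The coefficient of x^5 is 0.

Final answer: 0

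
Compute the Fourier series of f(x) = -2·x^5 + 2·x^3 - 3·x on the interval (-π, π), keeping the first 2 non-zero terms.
(-510 - 4·π^4 + 84·π^2)·sin(x) + (-12·π^2 + 21 + 2·π^4)·sin(2·x)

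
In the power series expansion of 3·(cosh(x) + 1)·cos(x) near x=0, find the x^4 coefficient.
Expand to order 4: 3·(cosh(x) + 1)·cos(x) = -3·x^4/8 - 3·x^2/2 + 6 + O(x^5).
The coefficient of x^4 is -3/8.

Final answer: -3/8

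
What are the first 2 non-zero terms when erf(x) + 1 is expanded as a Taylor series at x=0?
2·x/√(π) + 1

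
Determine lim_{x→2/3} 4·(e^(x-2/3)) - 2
Direct substitution at x = 2/3 gives 2.

Final answer: 2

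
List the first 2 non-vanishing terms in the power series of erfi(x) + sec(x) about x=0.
2·x/√(π) + 1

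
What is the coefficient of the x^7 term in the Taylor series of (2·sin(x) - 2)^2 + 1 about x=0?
Expand to order 7: (2·sin(x) - 2)^2 + 1 = x^7/630 + 8·x^6/45 - x^5/15 - 4·x^4/3 + 4·x^3/3 + 4·x^2 - 8·x + 5 + O(x^8).
The coefficient of x^7 is 1/630.

Final answer: 1/630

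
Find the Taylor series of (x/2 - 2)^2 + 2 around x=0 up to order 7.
x^2/4 - 2·x + 6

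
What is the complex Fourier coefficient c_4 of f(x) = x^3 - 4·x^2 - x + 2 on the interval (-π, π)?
Compute the real Fourier coefficients first: a_4 = -1, b_4 = 11/16 - π^2/2.
Then c_4 = (a_4 − i·b_4)/2 = -1/2 - 11·i/32 + i·π^2/4.

Final answer: -1/2 - 11·i/32 + i·π^2/4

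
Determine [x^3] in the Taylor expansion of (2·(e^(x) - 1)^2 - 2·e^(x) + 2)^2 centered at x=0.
-4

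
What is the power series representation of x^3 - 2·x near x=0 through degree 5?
x^3 - 2·x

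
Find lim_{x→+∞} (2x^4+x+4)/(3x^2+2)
This is an ∞/∞ indeterminate form as x → +∞.
Divide numerator and denominator by x^4 and let the lower-order terms vanish; the numerator's degree 4 exceeds the denominator's degree 2, so the quotient diverges.
Limit = ∞.

Final answer: ∞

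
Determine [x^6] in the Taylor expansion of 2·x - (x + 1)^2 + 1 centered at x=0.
Expand to order 6: 2·x - (x + 1)^2 + 1 = -x^2 + O(x^7).
The coefficient of x^6 is 0.

Final answer: 0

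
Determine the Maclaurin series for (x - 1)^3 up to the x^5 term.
x^3 - 3·x^2 + 3·x - 1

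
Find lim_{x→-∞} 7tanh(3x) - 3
Evaluate the dominant behaviour as x → -∞; each term tends to a finite value or vanishes.
Limit = -10.

Final answer: -10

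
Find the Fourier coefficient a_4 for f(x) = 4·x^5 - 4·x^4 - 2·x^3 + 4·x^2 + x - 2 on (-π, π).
a_4 = (1/π) ∫_{-π}^{π} f(x)·cos(4x) dx.
Evaluate the integral (use parity and integration by parts as needed): a_4 = 7/4 - 2·π^2.

Final answer: 7/4 - 2·π^2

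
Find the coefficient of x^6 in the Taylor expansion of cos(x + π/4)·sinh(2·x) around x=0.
Expand to order 6: cos(x + π/4)·sinh(2·x) = -11·√(2)·x^6/360 - 19·√(2)·x^5/120 - √(2)·x^4/2 + √(2)·x^3/6 - √(2)·x^2 + √(2)·x + O(x^7).
The coefficient of x^6 is -11·√(2)/360.

Final answer: -11·√(2)/360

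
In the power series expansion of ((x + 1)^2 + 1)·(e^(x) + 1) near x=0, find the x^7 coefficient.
Expand to order 7: ((x + 1)^2 + 1)·(e^(x) + 1) = 29·x^7/2520 + 11·x^6/180 + 4·x^5/15 + 11·x^4/12 + 7·x^3/3 + 5·x^2 + 6·x + 4 + O(x^8).
The coefficient of x^7 is 29/2520.

Final answer: 29/2520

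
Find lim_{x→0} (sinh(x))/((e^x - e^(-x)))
Both numerator and denominator → 0 as x → 0; this is a 0/0 indeterminate form.
Expand each to leading order near x = 0: numerator ~ x, denominator ~ 2·x.
The limit of the ratio is 1/2.

Final answer: 1/2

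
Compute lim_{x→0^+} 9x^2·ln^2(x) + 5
The product is a 0·∞ indeterminate form at x → 0⁺.
Rewrite the product as 9·ln^2(x) / x^(-2) and apply L'Hôpital, or use the standard hierarchy x^(-2) ≫ |ln x|^2 as x → 0⁺.
The indeterminate product → 0, so the limit = 5.

Final answer: 5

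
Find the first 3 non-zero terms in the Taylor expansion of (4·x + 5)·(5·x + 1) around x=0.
20·x^2 + 29·x + 5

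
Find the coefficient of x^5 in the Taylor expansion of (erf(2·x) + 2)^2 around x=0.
Expand to order 5: (erf(2·x) + 2)^2 = 128·x^5/(5·√(π)) - 128·x^4/(3·π) - 64·x^3/(3·√(π)) + 16·x^2/π + 16·x/√(π) + 4 + O(x^6).
The coefficient of x^5 is 128/(5·√(π)).

Final answer: 128/(5·√(π))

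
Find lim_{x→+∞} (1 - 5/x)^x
As x → +∞: this is the defining limit (1 - 5/x)^x → e^(-5).
Limit = e^(-5).

Final answer: e^(-5)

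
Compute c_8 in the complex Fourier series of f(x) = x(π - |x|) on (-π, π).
Compute the real Fourier coefficients first: a_8 = 0, b_8 = 0.
Then c_8 = (a_8 − i·b_8)/2 = 0.

Final answer: 0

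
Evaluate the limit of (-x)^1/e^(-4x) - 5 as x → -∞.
The quotient is an ∞/∞ indeterminate form as x → -∞.
Compare growth rates of the dominant terms (exponentials ≫ polynomials ≫ logarithms), or apply L'Hôpital's rule; the quotient → 0.
Adding the constant: 0 - 5 = -5. Limit = -5.

Final answer: -5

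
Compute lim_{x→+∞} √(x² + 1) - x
This is an ∞ − ∞ indeterminate form.
Multiply and divide by the conjugate √(x²+1) + x; the x² terms cancel, leaving 1/(√(x²+1)+x) → 0.
Limit = 0.

Final answer: 0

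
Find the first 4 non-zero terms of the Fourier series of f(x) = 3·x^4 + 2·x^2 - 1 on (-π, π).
(136 - 24·π^2)·cos(x) + (-7 + 6·π^2)·cos(2·x) + (8/9 - 8·π^2/3)·cos(3·x) - 1 + 2·π^2/3 + 3·π^4/5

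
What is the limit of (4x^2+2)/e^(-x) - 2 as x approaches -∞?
The quotient is an ∞/∞ indeterminate form as x → -∞.
Compare growth rates of the dominant terms (exponentials ≫ polynomials ≫ logarithms), or apply L'Hôpital's rule; the quotient → 0.
Adding the constant: 0 - 2 = -2. Limit = -2.

Final answer: -2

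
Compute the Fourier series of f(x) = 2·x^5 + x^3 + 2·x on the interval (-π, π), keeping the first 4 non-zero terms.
(-78·π^2 + 4·π^4 + 472)·sin(x) + (-2·π^4 - 31/2 + 9·π^2)·sin(2·x) + (-62·π^2/27 + 232/81 + 4·π^4/3)·sin(3·x) + (-π^4 - 41/32 + 3·π^2/4)·sin(4·x)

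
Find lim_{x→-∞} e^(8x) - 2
Evaluate the dominant behaviour as x → -∞; each term tends to a finite value or vanishes.
Limit = -2.

Final answer: -2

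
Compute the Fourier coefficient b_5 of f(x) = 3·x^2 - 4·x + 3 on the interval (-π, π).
b_5 = (1/π) ∫_{-π}^{π} f(x)·sin(5x) dx.
Evaluate the integral (use parity and integration by parts as needed): b_5 = -8/5.

Final answer: -8/5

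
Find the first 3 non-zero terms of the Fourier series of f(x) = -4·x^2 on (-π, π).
16·cos(x) - 4·cos(2·x) - 4·π^2/3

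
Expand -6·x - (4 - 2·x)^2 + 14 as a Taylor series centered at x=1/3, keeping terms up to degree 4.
8/9 + 22·(x - 1/3)/3 - 4·(x - 1/3)^2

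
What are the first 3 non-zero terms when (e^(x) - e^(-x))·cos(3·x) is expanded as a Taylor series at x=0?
79·x^5/15 - 26·x^3/3 + 2·x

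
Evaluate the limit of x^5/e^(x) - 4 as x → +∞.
The quotient is an ∞/∞ indeterminate form as x → +∞.
The exponential denominator e^(x) dominates the polynomial numerator (e^x ≫ x^5 as x → ∞), so the quotient → 0.
Adding the constant: 0 - 4 = -4. Limit = -4.

Final answer: -4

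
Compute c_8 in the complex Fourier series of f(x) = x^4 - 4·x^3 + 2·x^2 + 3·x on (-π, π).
Compute the real Fourier coefficients first: a_8 = 29/256 + π^2/8, b_8 = -27/32 + π^2.
Then c_8 = (a_8 − i·b_8)/2 = 29/512 + π^2/16 - i·π^2/2 + 27·i/64.

Final answer: 29/512 + π^2/16 - i·π^2/2 + 27·i/64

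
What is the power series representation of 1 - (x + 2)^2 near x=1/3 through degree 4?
-40/9 - 14·(x - 1/3)/3 - (x - 1/3)^2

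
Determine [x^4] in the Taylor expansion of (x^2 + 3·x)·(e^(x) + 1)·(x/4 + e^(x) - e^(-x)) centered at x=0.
Expand to order 4: (x^2 + 3·x)·(e^(x) + 1)·(x/4 + e^(x) - e^(-x)) = 61·x^4/8 + 45·x^3/4 + 27·x^2/2 + O(x^5).
The coefficient of x^4 is 61/8.

Final answer: 61/8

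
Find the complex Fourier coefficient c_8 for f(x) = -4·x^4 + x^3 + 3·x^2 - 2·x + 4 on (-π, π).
Compute the real Fourier coefficients first: a_8 = 15/64 - π^2/2, b_8 = 67/128 - π^2/4.
Then c_8 = (a_8 − i·b_8)/2 = -π^2/4 + 15/128 - 67·i/256 + i·π^2/8.

Final answer: -π^2/4 + 15/128 - 67·i/256 + i·π^2/8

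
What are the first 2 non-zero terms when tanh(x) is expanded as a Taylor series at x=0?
-x^3/3 + x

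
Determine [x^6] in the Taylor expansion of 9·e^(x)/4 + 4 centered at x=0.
Expand to order 6: 9·e^(x)/4 + 4 = x^6/320 + 3·x^5/160 + 3·x^4/32 + 3·x^3/8 + 9·x^2/8 + 9·x/4 + 25/4 + O(x^7).
The coefficient of x^6 is 1/320.

Final answer: 1/320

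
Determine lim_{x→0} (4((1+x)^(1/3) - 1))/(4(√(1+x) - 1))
Both numerator and denominator → 0 as x → 0; this is a 0/0 indeterminate form.
Expand each to leading order near x = 0: numerator ~ 4·x/3, denominator ~ 2·x.
The limit of the ratio is 2/3.

Final answer: 2/3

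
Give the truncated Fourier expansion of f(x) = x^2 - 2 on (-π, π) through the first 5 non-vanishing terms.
-4·cos(x) + cos(2·x) - 4·cos(3·x)/9 + cos(4·x)/4 - 2 + π^2/3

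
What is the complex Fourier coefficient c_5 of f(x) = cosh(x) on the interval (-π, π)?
Compute the real Fourier coefficients first: a_5 = -sinh(π)/(13·π), b_5 = 0.
Then c_5 = (a_5 − i·b_5)/2 = -sinh(π)/(26·π).

Final answer: -sinh(π)/(26·π)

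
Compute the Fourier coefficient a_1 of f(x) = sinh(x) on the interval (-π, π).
a_1 = (1/π) ∫_{-π}^{π} f(x)·cos(1x) dx.
Evaluate the integral (use parity and integration by parts as needed): a_1 = 0.

Final answer: 0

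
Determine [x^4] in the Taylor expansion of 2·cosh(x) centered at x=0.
Expand to order 4: 2·cosh(x) = x^4/12 + x^2 + 2 + O(x^5).
The coefficient of x^4 is 1/12.

Final answer: 1/12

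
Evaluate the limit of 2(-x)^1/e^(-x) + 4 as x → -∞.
The quotient is an ∞/∞ indeterminate form as x → -∞.
Compare growth rates of the dominant terms (exponentials ≫ polynomials ≫ logarithms), or apply L'Hôpital's rule; the quotient → 0.
Adding the constant: 0 + 4 = 4. Limit = 4.

Final answer: 4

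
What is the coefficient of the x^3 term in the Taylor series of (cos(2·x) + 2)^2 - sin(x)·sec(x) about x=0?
Expand to order 3: (cos(2·x) + 2)^2 - sin(x)·sec(x) = -x^3/3 - 12·x^2 - x + 9 + O(x^4).
The coefficient of x^3 is -1/3.

Final answer: -1/3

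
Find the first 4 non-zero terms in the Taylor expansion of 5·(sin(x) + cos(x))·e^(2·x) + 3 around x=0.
65·x^3/6 + 35·x^2/2 + 15·x + 8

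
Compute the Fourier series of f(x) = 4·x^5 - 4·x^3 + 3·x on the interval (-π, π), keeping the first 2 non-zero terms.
(-168·π^2 + 8·π^4 + 1014)·sin(x) + (-4·π^4 - 39 + 24·π^2)·sin(2·x)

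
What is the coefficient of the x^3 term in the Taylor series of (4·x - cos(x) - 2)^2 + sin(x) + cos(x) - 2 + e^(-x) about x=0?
Expand to order 3: (4·x - cos(x) - 2)^2 + sin(x) + cos(x) - 2 + e^(-x) = 11·x^3/3 + 13·x^2 - 24·x + 9 + O(x^4).
The coefficient of x^3 is 11/3.

Final answer: 11/3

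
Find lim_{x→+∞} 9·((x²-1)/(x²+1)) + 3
Evaluate the dominant behaviour as x → +∞; each term tends to a finite value or vanishes.
Limit = 12.

Final answer: 12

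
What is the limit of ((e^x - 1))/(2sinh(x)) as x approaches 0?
Both numerator and denominator → 0 as x → 0; this is a 0/0 indeterminate form.
Expand each to leading order near x = 0: numerator ~ x, denominator ~ 2·x.
The limit of the ratio is 1/2.

Final answer: 1/2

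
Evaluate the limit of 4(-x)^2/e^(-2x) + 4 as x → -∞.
The quotient is an ∞/∞ indeterminate form as x → -∞.
Compare growth rates of the dominant terms (exponentials ≫ polynomials ≫ logarithms), or apply L'Hôpital's rule; the quotient → 0.
Adding the constant: 0 + 4 = 4. Limit = 4.

Final answer: 4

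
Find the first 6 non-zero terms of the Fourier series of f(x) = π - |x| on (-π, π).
4·cos(x)/π + 4·cos(3·x)/(9·π) + 4·cos(5·x)/(25·π) + 4·cos(7·x)/(49·π) + 4·cos(9·x)/(81·π) + π/2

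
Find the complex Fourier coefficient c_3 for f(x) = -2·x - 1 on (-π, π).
Compute the real Fourier coefficients first: a_3 = 0, b_3 = -4/3.
Then c_3 = (a_3 − i·b_3)/2 = 2·i/3.

Final answer: 2·i/3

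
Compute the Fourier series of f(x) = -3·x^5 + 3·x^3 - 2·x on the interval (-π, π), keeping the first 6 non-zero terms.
(-760 - 6·π^4 + 126·π^2)·sin(x) + (-18·π^2 + 29 + 3·π^4)·sin(2·x) + (-2·π^4 - 152/27 + 58·π^2/9)·sin(3·x) + (-27·π^2/8 + 145/64 + 3·π^4/2)·sin(4·x) + (-6·π^4/5 - 824/625 + 54·π^2/25)·sin(5·x) + (-14·π^2/9 + 25/27 + π^4)·sin(6·x)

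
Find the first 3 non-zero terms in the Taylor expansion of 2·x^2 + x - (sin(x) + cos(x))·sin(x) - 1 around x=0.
2·x^3/3 + x^2 - 1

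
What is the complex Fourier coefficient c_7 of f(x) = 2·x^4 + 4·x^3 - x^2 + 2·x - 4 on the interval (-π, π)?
Compute the real Fourier coefficients first: a_7 = 292/2401 - 16·π^2/49, b_7 = 148/343 + 8·π^2/7.
Then c_7 = (a_7 − i·b_7)/2 = -8·π^2/49 + 146/2401 - 4·i·π^2/7 - 74·i/343.

Final answer: -8·π^2/49 + 146/2401 - 4·i·π^2/7 - 74·i/343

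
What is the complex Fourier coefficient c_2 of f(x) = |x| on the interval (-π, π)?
Compute the real Fourier coefficients first: a_2 = 0, b_2 = 0.
Then c_2 = (a_2 − i·b_2)/2 = 0.

Final answer: 0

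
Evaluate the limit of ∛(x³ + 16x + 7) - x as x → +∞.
This is an ∞ − ∞ indeterminate form.
Multiply by (A² + AB + B²)/(A² + AB + B²) where A = ∛(x³+16x + 7), B = x to use A³ − B³ = (A−B)(A²+AB+B²); the x³ terms cancel, leaving (16x + 7)/(A²+AB+B²) with denominator ~ 3x², so the limit is 0.
Limit = 0.

Final answer: 0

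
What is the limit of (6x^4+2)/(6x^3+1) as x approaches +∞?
This is an ∞/∞ indeterminate form as x → +∞.
Divide numerator and denominator by x^4 and let the lower-order terms vanish; the numerator's degree 4 exceeds the denominator's degree 3, so the quotient diverges.
Limit = ∞.

Final answer: ∞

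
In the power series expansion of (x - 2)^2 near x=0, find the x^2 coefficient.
Expand to order 2: (x - 2)^2 = x^2 - 4·x + 4 + O(x^3).
The coefficient of x^2 is 1.

Final answer: 1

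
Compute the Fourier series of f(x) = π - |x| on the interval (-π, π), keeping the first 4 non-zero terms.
4·cos(x)/π + 4·cos(3·x)/(9·π) + 4·cos(5·x)/(25·π) + π/2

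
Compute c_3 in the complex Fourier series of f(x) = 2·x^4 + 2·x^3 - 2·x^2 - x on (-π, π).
Compute the real Fourier coefficients first: a_3 = 56/27 - 16·π^2/9, b_3 = -14/9 + 4·π^2/3.
Then c_3 = (a_3 − i·b_3)/2 = -8·π^2/9 + 28/27 - 2·i·π^2/3 + 7·i/9.

Final answer: -8·π^2/9 + 28/27 - 2·i·π^2/3 + 7·i/9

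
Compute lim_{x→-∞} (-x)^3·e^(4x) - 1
The product is a 0·∞ indeterminate form at x → -∞.
Rewrite the product as (-x)^3 / e^(-4x) (an ∞/∞ form) and apply L'Hôpital, or use the standard hierarchy e^(4|x|) ≫ |(-x)^3| as x → -∞.
The indeterminate product → 0, so the limit = -1.

Final answer: -1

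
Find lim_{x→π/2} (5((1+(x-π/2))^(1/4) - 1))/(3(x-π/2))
Both numerator and denominator → 0 as x → π/2; this is a 0/0 indeterminate form.
Expand each to leading order near x = π/2: numerator ~ 5·(x - π/2)/4, denominator ~ 3·(x - π/2).
The limit of the ratio is 5/12.

Final answer: 5/12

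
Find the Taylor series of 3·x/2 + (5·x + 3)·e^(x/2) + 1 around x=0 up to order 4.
43·x^4/384 + 11·x^3/16 + 23·x^2/8 + 8·x + 4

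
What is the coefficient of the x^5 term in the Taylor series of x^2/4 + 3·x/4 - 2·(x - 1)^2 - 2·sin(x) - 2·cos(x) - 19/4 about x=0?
Expand to order 5: x^2/4 + 3·x/4 - 2·(x - 1)^2 - 2·sin(x) - 2·cos(x) - 19/4 = -x^5/60 - x^4/12 + x^3/3 - 3·x^2/4 + 11·x/4 - 35/4 + O(x^6).
The coefficient of x^5 is -1/60.

Final answer: -1/60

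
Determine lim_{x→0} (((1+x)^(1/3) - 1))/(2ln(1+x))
Both numerator and denominator → 0 as x → 0; this is a 0/0 indeterminate form.
Expand each to leading order near x = 0: numerator ~ x/3, denominator ~ 2·x.
The limit of the ratio is 1/6.

Final answer: 1/6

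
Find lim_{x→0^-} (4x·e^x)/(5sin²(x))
Both numerator and denominator → 0 as x → 0^-; this is a 0/0 indeterminate form.
Expand each to leading order near x = 0: numerator ~ 4·x, denominator ~ 5·x^2.
The limit of the ratio is -∞.

Final answer: -∞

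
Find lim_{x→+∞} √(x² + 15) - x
This is an ∞ − ∞ indeterminate form.
Multiply and divide by the conjugate √(x²+15) + x; the x² terms cancel, leaving 15/(√(x²+15)+x) → 0.
Limit = 0.

Final answer: 0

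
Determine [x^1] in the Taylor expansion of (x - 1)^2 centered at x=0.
Expand to order 1: (x - 1)^2 = 1 - 2·x + O(x^2).
The coefficient of x^1 is -2.

Final answer: -2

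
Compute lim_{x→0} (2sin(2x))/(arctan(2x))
Both numerator and denominator → 0 as x → 0; this is a 0/0 indeterminate form.
Expand each to leading order near x = 0: numerator ~ 4·x, denominator ~ 2·x.
The limit of the ratio is 2.

Final answer: 2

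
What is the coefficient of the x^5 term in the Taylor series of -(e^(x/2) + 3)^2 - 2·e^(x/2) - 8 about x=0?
Expand to order 5: -(e^(x/2) + 3)^2 - 2·e^(x/2) - 8 = -x^5/96 - x^4/16 - x^3/3 - 3·x^2/2 - 5·x - 26 + O(x^6).
The coefficient of x^5 is -1/96.

Final answer: -1/96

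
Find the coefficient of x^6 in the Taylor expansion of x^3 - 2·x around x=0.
Expand to order 6: x^3 - 2·x = x^3 - 2·x + O(x^7).
The coefficient of x^6 is 0.

Final answer: 0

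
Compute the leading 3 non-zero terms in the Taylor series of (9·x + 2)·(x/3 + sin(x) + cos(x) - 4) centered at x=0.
11·x^2 - 73·x/3 - 6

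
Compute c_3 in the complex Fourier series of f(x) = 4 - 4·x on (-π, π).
Compute the real Fourier coefficients first: a_3 = 0, b_3 = -8/3.
Then c_3 = (a_3 − i·b_3)/2 = 4·i/3.

Final answer: 4·i/3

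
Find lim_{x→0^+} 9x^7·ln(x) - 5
The product is a 0·∞ indeterminate form at x → 0⁺.
Rewrite the product as 9·ln(x) / x^(-7) and apply L'Hôpital, or use the standard hierarchy x^(-7) ≫ |ln x| as x → 0⁺.
The indeterminate product → 0, so the limit = -5.

Final answer: -5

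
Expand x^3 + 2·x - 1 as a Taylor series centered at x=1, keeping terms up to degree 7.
2 + 5·(x - 1) + 3·(x - 1)^2 + (x - 1)^3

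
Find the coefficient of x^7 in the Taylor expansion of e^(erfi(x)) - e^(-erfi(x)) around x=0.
Expand to order 7: e^(erfi(x)) - e^(-erfi(x)) = x^7·(16/(315·π^(7/2)) + 8/(9·π^(5/2)) + 2/(21·√(π)) + 76/(45·π^(3/2))) + x^5·(8/(15·π^(5/2)) + 2/(5·√(π)) + 8/(3·π^(3/2))) + x^3·(8/(3·π^(3/2)) + 4/(3·√(π))) + 4·x/√(π) + O(x^8).
The coefficient of x^7 is 16/(315·π^(7/2)) + 8/(9·π^(5/2)) + 2/(21·√(π)) + 76/(45·π^(3/2)).

Final answer: 16/(315·π^(7/2)) + 8/(9·π^(5/2)) + 2/(21·√(π)) + 76/(45·π^(3/2))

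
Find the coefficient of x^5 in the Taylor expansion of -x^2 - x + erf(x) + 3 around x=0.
Expand to order 5: -x^2 - x + erf(x) + 3 = x^5/(5·√(π)) - 2·x^3/(3·√(π)) - x^2 + x·(-1 + 2/√(π)) + 3 + O(x^6).
The coefficient of x^5 is 1/(5·√(π)).

Final answer: 1/(5·√(π))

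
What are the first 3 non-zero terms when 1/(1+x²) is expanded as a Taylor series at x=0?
x^4 - x^2 + 1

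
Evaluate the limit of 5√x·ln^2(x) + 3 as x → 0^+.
The product is a 0·∞ indeterminate form at x → 0⁺.
Rewrite the product as 5·ln^2(x) / x^(-1/2) and apply L'Hôpital, or use the standard hierarchy x^(-1/2) ≫ |ln x|^2 as x → 0⁺.
The indeterminate product → 0, so the limit = 3.

Final answer: 3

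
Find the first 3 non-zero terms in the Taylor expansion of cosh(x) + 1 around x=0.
x^4/24 + x^2/2 + 2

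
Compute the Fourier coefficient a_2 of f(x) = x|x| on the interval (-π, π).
a_2 = (1/π) ∫_{-π}^{π} f(x)·cos(2x) dx.
Evaluate the integral (use parity and integration by parts as needed): a_2 = 0.

Final answer: 0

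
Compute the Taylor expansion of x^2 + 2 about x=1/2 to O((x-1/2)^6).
9/4 + (x - 1/2) + (x - 1/2)^2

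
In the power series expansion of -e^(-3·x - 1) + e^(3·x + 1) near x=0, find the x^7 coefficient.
Expand to order 7: -e^(-3·x - 1) + e^(3·x + 1) = x^7·(243·e^(-1)/560 + 243·e/560) + x^6·(-81·e^(-1)/80 + 81·e/80) + x^5·(81·e^(-1)/40 + 81·e/40) + x^4·(-27·e^(-1)/8 + 27·e/8) + x^3·(9·e^(-1)/2 + 9·e/2) + x^2·(-9·e^(-1)/2 + 9·e/2) + x·(3·e^(-1) + 3·e) - e^(-1) + e + O(x^8).
The coefficient of x^7 is 243·e^(-1)/560 + 243·e/560.

Final answer: 243·e^(-1)/560 + 243·e/560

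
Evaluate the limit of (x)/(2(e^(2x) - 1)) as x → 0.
Both numerator and denominator → 0 as x → 0; this is a 0/0 indeterminate form.
Expand each to leading order near x = 0: numerator ~ x, denominator ~ 4·x.
The limit of the ratio is 1/4.

Final answer: 1/4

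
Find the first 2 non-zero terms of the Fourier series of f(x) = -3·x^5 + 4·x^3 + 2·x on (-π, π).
(-764 - 6·π^4 + 128·π^2)·sin(x) + (-19·π^2 + 53/2 + 3·π^4)·sin(2·x)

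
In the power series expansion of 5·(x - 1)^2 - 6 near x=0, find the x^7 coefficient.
Expand to order 7: 5·(x - 1)^2 - 6 = 5·x^2 - 10·x - 1 + O(x^8).
The coefficient of x^7 is 0.

Final answer: 0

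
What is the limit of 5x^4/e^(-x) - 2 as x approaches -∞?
The quotient is an ∞/∞ indeterminate form as x → -∞.
Compare growth rates of the dominant terms (exponentials ≫ polynomials ≫ logarithms), or apply L'Hôpital's rule; the quotient → 0.
Adding the constant: 0 - 2 = -2. Limit = -2.

Final answer: -2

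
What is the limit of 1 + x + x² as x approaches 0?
Direct substitution at x = 0 gives 1.

Final answer: 1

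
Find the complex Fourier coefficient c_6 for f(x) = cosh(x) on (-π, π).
Compute the real Fourier coefficients first: a_6 = 2·sinh(π)/(37·π), b_6 = 0.
Then c_6 = (a_6 − i·b_6)/2 = sinh(π)/(37·π).

Final answer: sinh(π)/(37·π)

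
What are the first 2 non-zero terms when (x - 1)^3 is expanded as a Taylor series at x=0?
3·x - 1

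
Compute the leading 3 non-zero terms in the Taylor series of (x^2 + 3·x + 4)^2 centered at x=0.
17·x^2 + 24·x + 16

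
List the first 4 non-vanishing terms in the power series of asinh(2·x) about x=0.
-40·x^7/7 + 12·x^5/5 - 4·x^3/3 + 2·x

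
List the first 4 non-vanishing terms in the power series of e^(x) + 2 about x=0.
x^3/6 + x^2/2 + x + 3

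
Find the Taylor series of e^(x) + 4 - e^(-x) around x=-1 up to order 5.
(-e^(2) + 1 + 4·e)·e^(-1) + (1 + e^(2))·e^(-1)·(x + 1) + (1 - e^(2))·e^(-1)·(x + 1)^2/2 + (1 + e^(2))·e^(-1)·(x + 1)^3/6 + (1 - e^(2))·e^(-1)·(x + 1)^4/24 + (1 + e^(2))·e^(-1)·(x + 1)^5/120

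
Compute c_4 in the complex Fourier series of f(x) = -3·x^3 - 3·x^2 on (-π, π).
Compute the real Fourier coefficients first: a_4 = -3/4, b_4 = -9/16 + 3·π^2/2.
Then c_4 = (a_4 − i·b_4)/2 = -3/8 - 3·i·π^2/4 + 9·i/32.

Final answer: -3/8 - 3·i·π^2/4 + 9·i/32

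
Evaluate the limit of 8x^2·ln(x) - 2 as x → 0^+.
The product is a 0·∞ indeterminate form at x → 0⁺.
Rewrite the product as 8·ln(x) / x^(-2) and apply L'Hôpital, or use the standard hierarchy x^(-2) ≫ |ln x| as x → 0⁺.
The indeterminate product → 0, so the limit = -2.

Final answer: -2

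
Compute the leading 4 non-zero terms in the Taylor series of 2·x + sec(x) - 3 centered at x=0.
5·x^4/24 + x^2/2 + 2·x - 2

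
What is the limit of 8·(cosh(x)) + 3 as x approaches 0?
Direct substitution at x = 0 gives 11.

Final answer: 11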